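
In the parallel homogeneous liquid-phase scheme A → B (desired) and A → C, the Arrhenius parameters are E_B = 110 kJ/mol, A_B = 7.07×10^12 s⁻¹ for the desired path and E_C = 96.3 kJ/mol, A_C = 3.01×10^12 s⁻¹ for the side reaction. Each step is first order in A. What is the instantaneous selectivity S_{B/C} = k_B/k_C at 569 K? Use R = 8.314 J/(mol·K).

0.130

k_B/k_C = (A_B/A_C)·exp[−(E_B−E_C)/(RT)] = (A_B/A_C)·exp[(E_C−E_B)/(RT)].
(E_C−E_B)/(RT) = (96.3−110)×10³/(8.314×569) = -13700/4731 = -2.896.
k_B/k_C = (7.07×10^12/3.01×10^12)·exp(-2.896) = 2.349 × 0.05524 = 0.130.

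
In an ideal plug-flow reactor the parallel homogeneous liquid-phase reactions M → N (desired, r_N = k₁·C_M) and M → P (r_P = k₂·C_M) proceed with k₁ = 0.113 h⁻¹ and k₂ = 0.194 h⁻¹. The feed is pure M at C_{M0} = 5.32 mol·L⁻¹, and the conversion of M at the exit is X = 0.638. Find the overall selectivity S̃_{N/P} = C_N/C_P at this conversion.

C_M = C_{M0}(1−X) = 1.926 mol·L⁻¹.
Both paths are first order in M, so the instantaneous fraction to N is constant: dC_N/d(−C_M) = k₁/(k₁+k₂) = 0.3681.
C_N = 0.3681·(C_{M0}−C_M) = 0.3681×3.394 = 1.25 mol·L⁻¹.
C_P = (C_{M0}−C_M)−C_N = 2.145 mol·L⁻¹; S̃_{N/P} = 1.249/2.145 = 0.582.

0.582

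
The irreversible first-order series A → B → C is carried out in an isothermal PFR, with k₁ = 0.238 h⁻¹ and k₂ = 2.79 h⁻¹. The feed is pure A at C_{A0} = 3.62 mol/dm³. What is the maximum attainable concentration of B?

Evaluating C_B at τ_opt = ln(k₂/k₁)/(k₂−k₁) gives C_{B,max}/C_{A0} = (k₁/k₂)^[k₂/(k₂−k₁)].
= (0.238/2.79)^(2.79/(2.79−0.238)) = (0.08530)^(1.093) = 0.06781.
C_{B,max} = 0.06781×3.62 = 0.245 mol/dm³.

0.245 mol/dm³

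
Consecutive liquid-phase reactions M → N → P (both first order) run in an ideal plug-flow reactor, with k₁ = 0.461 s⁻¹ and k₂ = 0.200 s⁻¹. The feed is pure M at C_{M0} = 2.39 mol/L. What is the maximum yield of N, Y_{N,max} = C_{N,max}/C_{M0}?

At the optimum, C_{N,max}/C_{M0} = (k₁/k₂)^[k₂/(k₂−k₁)].
= (0.461/0.200)^(0.200/(0.200−0.461)) = (2.305)^(-0.7663) = 0.5273.

0.527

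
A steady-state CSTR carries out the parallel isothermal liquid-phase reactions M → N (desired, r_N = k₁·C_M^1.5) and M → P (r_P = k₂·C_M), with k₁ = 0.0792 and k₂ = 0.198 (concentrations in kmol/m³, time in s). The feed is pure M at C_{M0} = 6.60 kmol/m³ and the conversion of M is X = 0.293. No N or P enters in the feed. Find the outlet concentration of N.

0.896 kmol/m³

Exit C_M = C_{M0}(1−X) = 6.60×0.707 = 4.666 kmol/m³.
A CSTR operates uniformly at the exit composition, giving r_N = 0.7983 and r_P = 0.9239 (each k·C_M^n at C_M = 4.666).
Fraction of consumed M going to N: r_N/(r_N+r_P) = 0.4635.
C_N = 0.4635·C_{M0}·X = 0.4635×6.60×0.293 = 0.896 kmol/m³.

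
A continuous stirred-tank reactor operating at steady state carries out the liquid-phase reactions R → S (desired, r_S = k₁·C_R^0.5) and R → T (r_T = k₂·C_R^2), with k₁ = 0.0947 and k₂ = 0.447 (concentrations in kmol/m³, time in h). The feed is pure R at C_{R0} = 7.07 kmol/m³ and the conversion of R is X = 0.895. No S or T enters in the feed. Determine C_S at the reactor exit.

Exit C_R = C_{R0}(1−X) = 7.07×0.105 = 0.7423 kmol/m³.
Rates in a CSTR are evaluated at the outlet concentration: r_S = 0.0947×0.7423^0.5 = 0.08159, r_T = 0.447×0.7423^2 = 0.2463.
Fraction of consumed R going to S: r_S/(r_S+r_T) = 0.2488.
C_S = 0.2488·C_{R0}·X = 0.2488×7.07×0.895 = 1.57 kmol/m³.

1.57 kmol/m³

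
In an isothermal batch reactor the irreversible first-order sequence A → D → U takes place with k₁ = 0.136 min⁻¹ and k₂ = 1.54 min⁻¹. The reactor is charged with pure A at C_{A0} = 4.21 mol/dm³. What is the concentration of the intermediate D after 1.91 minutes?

The intermediate concentration in a first-order A→B→C sequence is C_D = k₁C_{A0}(e^(−k₁t) − e^(−k₂t))/(k₂−k₁).
e^(−k₁t) = e^(−0.136×1.91) = e^(−0.2598) = 0.7712; e^(−k₂t) = e^(−2.941) = 0.05279.
C_D = 0.136×4.21/(1.54−0.136) × (0.7712−0.05279) = 0.4078×0.7184 = 0.2930 mol/dm³.

0.293 mol/dm³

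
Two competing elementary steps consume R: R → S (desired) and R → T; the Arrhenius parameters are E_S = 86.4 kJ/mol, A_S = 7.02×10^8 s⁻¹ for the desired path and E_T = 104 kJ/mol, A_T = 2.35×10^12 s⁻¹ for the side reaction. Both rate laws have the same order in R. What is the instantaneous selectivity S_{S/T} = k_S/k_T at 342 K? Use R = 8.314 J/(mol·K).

Since both paths have the same order in R, the concentration cancels and S_{S/T} = k_S/k_T = (A_S/A_T)·exp[(E_T−E_S)/(RT)].
(E_T−E_S)/(RT) = (104−86.4)×10³/(8.314×342) = 17600/2843 = 6.190.
k_S/k_T = (7.02×10^8/2.35×10^12)·exp(6.190) = 2.987×10^-4 × 487.7 = 0.146.

0.146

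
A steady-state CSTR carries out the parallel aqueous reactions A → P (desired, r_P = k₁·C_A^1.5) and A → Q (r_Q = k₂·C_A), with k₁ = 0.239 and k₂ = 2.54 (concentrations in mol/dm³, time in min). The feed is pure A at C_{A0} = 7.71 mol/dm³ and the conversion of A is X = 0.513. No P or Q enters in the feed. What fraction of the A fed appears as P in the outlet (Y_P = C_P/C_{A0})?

0.0791

Exit C_A = C_{A0}(1−X) = 7.71×0.487 = 3.755 mol/dm³.
In a CSTR the entire volume is at exit conditions, so r_P = 0.239×3.755^1.5 = 1.739 and r_Q = 2.54×3.755 = 9.537.
Fraction of consumed A going to P: r_P/(r_P+r_Q) = 0.1542.
C_P = 0.1542·C_{A0}·X = 0.1542×7.71×0.513 = 0.610 mol/dm³; Y_P = C_P/C_{A0} = 0.0791.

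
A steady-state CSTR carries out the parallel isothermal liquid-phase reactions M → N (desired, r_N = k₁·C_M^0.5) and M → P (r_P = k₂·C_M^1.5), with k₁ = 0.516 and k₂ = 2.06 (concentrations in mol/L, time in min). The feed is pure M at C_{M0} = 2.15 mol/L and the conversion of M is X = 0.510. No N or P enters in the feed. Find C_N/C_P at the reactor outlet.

Exit C_M = C_{M0}(1−X) = 2.15×0.490 = 1.053 mol/L.
Rates in a CSTR are evaluated at the outlet concentration: r_N = 0.516×1.053^0.5 = 0.5296, r_P = 2.06×1.053^1.5 = 2.228.
Overall selectivity = C_N/C_P = r_Nτ/(r_Pτ) = r_N/r_P = 0.238.

0.238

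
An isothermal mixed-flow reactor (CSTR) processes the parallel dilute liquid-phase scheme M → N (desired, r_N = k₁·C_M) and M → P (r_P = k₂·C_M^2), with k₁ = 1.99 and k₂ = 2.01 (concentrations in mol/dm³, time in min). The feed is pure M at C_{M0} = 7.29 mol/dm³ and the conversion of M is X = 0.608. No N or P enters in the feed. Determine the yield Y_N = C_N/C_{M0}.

Exit C_M = C_{M0}(1−X) = 7.29×0.392 = 2.858 mol/dm³.
A CSTR operates uniformly at the exit composition, giving r_N = 5.687 and r_P = 16.41 (each k·C_M^n at C_M = 2.858).
Fraction of consumed M going to N: r_N/(r_N+r_P) = 0.2573.
C_N = 0.2573·C_{M0}·X = 0.2573×7.29×0.608 = 1.14 mol/dm³; Y_N = C_N/C_{M0} = 0.156.

0.156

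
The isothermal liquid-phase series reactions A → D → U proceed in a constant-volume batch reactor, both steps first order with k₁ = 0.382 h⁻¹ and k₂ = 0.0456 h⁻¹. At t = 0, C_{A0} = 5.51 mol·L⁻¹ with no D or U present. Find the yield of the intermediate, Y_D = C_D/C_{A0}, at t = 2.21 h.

0.539

The intermediate concentration in a first-order A→B→C sequence is C_D = k₁C_{A0}(e^(−k₁t) − e^(−k₂t))/(k₂−k₁).
e^(−k₁t) = e^(−0.382×2.21) = e^(−0.8442) = 0.4299; e^(−k₂t) = e^(−0.1008) = 0.9041.
C_D = 0.382×5.51/(0.0456−0.382) × (0.4299−0.9041) = (-6.257)×(-0.4742) = 2.967 mol·L⁻¹.
Y_D = C_D/C_{A0} = 2.967/5.51 = 0.539.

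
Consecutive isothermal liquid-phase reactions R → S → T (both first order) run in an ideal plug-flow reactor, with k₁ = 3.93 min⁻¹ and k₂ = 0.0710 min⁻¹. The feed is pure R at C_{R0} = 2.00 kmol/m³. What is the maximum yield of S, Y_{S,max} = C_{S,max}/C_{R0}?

0.929

For a first-order series the maximum intermediate yield is C_{S,max}/C_{R0} = (k₁/k₂)^[k₂/(k₂−k₁)].
= (3.93/0.0710)^(0.0710/(0.0710−3.93)) = (55.35)^(-0.01840) = 0.9288.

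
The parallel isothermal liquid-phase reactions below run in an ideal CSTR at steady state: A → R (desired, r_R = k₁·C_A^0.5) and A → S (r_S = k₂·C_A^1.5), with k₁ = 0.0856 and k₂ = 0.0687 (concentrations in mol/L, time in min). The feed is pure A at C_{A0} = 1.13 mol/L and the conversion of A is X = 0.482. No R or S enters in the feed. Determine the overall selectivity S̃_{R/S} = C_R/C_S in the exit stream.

2.13

Exit C_A = C_{A0}(1−X) = 1.13×0.518 = 0.5853 mol/L.
Rates in a CSTR are evaluated at the outlet concentration: r_R = 0.0856×0.5853^0.5 = 0.06549, r_S = 0.0687×0.5853^1.5 = 0.03077.
Overall selectivity = C_R/C_S = r_Rτ/(r_Sτ) = r_R/r_S = 2.13.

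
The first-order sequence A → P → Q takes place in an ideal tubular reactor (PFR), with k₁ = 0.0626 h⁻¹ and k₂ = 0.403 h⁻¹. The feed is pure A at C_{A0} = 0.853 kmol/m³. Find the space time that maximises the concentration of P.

Setting dC_P/dτ = 0 gives τ_opt = ln(k₂/k₁)/(k₂−k₁).
= ln(0.403/0.0626)/(0.403−0.0626) = ln(6.438)/0.3404 = 1.862/0.3404 = 5.47 h.

5.47 h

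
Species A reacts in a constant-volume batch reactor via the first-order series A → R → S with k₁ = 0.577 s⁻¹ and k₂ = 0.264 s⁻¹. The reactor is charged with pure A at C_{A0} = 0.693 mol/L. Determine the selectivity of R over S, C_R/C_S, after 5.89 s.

0.513

Solving the coupled first-order balances gives C_R(t) = [k₁/(k₂−k₁)]·C_{A0}·(e^(−k₁t) − e^(−k₂t)).
e^(−k₁t) = e^(−0.577×5.89) = e^(−3.399) = 0.03342; e^(−k₂t) = e^(−1.555) = 0.2112.
C_R = 0.577×0.693/(0.264−0.577) × (0.03342−0.2112) = (-1.278)×(-0.1778) = 0.2271 mol/L.
C_A = C_{A0}e^(−k₁t) = 0.02316 mol/L, so C_S = C_{A0}−C_A−C_R = 0.4427 mol/L; C_R/C_S = 0.513.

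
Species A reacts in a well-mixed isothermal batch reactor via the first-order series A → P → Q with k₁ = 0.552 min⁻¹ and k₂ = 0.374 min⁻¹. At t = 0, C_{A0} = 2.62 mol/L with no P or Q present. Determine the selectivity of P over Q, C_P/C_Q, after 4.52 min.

0.526

The intermediate concentration in a first-order A→B→C sequence is C_P = k₁C_{A0}(e^(−k₁t) − e^(−k₂t))/(k₂−k₁).
e^(−k₁t) = e^(−0.552×4.52) = e^(−2.495) = 0.08249; e^(−k₂t) = e^(−1.690) = 0.1844.
C_P = 0.552×2.62/(0.374−0.552) × (0.08249−0.1844) = (-8.125)×(-0.1019) = 0.8282 mol/L.
C_A = C_{A0}e^(−k₁t) = 0.2161 mol/L, so C_Q = C_{A0}−C_A−C_P = 1.576 mol/L; C_P/C_Q = 0.526.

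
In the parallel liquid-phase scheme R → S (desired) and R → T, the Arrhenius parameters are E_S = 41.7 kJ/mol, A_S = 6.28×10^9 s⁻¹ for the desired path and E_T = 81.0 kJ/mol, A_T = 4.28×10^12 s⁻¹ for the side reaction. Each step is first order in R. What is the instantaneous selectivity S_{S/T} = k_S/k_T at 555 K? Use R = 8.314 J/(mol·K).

7.34

Since both paths have the same order in R, the concentration cancels and S_{S/T} = k_S/k_T = (A_S/A_T)·exp[(E_T−E_S)/(RT)].
(E_T−E_S)/(RT) = (81.0−41.7)×10³/(8.314×555) = 39300/4614 = 8.517.
k_S/k_T = (6.28×10^9/4.28×10^12)·exp(8.517) = 0.001467 × 4999 = 7.34.
Since E_S < E_T, lowering the temperature improves selectivity toward S.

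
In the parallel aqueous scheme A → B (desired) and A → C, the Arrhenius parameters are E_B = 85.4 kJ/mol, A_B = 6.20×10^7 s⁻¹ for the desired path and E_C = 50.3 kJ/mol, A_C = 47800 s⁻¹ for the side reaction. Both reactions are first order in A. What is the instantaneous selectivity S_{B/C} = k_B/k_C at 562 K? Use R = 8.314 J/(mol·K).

With equal orders, S_{B/C} = k_B/k_C = (A_B/A_C)·exp[(E_C−E_B)/(RT)].
(E_C−E_B)/(RT) = (50.3−85.4)×10³/(8.314×562) = -35100/4672 = -7.512.
k_B/k_C = (6.20×10^7/47800)·exp(-7.512) = 1297 × 5.464×10^-4 = 0.709.
Since E_B > E_C, raising the temperature improves selectivity toward B.

0.709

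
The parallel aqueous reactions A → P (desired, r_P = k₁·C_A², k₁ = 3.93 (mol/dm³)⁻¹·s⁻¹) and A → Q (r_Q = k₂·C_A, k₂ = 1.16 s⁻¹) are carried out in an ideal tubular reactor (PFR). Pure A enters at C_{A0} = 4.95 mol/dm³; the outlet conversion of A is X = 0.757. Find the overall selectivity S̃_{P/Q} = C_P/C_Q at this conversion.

9.13

C_A = C_{A0}(1−X) = 1.203 mol/dm³.
Along a PFR/batch, dC_Q/dC_A = −r_Q/(r_P+r_Q) = −k₂/(k₂+k₁·C_A).
Integrating from C_{A0} to C_A: C_Q = (1.16/3.93)·ln[(1.16+3.93·4.95)/(1.16+3.93·1.20)] = 0.2952·ln(20.61/5.887) = 0.3699 mol/dm³.
Then C_P = (C_{A0}−C_A) − C_Q = 3.747 − 0.3699 = 3.377 mol/dm³.
S̃_{P/Q} = C_P/C_Q = 3.377/0.3699 = 9.13.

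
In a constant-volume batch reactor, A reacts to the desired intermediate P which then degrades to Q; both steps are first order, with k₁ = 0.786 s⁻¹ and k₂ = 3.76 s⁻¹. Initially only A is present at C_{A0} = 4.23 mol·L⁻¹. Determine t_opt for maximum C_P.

0.526 s

The intermediate peaks when r₁ = r₂, i.e. k₁e^(−k₁t) = k₂e^(−k₂t), giving t_opt = ln(k₂/k₁)/(k₂−k₁).
= ln(3.76/0.786)/(3.76−0.786) = ln(4.784)/2.974 = 1.565/2.974 = 0.526 s.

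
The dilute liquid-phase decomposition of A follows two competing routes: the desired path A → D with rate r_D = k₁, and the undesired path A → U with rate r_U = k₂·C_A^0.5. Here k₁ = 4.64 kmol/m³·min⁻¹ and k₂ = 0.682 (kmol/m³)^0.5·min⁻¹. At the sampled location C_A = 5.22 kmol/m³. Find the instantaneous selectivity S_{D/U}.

2.98

S_{D/U} = r_D/r_U = (k₁)/(k₂·C_A^0.5) = (k₁/k₂)·C_A^-0.5.
= (4.64) / (0.682×5.220^0.5) = 4.640/1.558 = 2.98.
The undesired path is higher order in A, so low C_A (CSTR or dilute feed) favours D.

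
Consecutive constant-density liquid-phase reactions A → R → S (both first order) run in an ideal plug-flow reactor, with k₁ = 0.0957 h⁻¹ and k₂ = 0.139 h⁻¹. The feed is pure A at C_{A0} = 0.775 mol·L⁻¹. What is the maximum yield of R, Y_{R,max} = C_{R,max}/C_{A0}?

0.302

At the optimum, C_{R,max}/C_{A0} = (k₁/k₂)^[k₂/(k₂−k₁)].
= (0.0957/0.139)^(0.139/(0.139−0.0957)) = (0.6885)^(3.210) = 0.3017.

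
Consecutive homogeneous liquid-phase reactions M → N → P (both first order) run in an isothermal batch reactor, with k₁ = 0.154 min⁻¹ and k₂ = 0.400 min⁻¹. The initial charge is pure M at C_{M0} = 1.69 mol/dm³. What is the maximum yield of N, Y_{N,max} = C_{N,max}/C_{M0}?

0.212

Evaluating C_N at t_opt = ln(k₂/k₁)/(k₂−k₁) gives C_{N,max}/C_{M0} = (k₁/k₂)^[k₂/(k₂−k₁)].
= (0.154/0.400)^(0.400/(0.400−0.154)) = (0.3850)^(1.626) = 0.2118.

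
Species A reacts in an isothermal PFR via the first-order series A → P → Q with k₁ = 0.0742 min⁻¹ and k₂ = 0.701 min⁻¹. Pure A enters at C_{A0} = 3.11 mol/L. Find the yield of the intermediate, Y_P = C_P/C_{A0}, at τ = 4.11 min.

0.0806

Solving the coupled first-order balances gives C_P(τ) = [k₁/(k₂−k₁)]·C_{A0}·(e^(−k₁τ) − e^(−k₂τ)).
e^(−k₁τ) = e^(−0.0742×4.11) = e^(−0.3050) = 0.7372; e^(−k₂τ) = e^(−2.881) = 0.05607.
C_P = 0.0742×3.11/(0.701−0.0742) × (0.7372−0.05607) = 0.3682×0.6811 = 0.2507 mol/L.
Y_P = C_P/C_{A0} = 0.2507/3.11 = 0.0806.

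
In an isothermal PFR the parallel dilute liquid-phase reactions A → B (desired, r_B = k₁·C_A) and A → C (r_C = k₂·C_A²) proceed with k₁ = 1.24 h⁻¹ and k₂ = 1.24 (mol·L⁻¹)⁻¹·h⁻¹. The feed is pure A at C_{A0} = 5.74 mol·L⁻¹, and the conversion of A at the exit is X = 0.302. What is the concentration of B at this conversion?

C_A = C_{A0}(1−X) = 4.007 mol·L⁻¹.
Along a PFR/batch, dC_B/dC_A = −r_B/(r_B+r_C) = −k₁/(k₁+k₂·C_A).
Integrating from C_{A0} to C_A: C_B = (1.24/1.24)·ln[(1.24+1.24·5.74)/(1.24+1.24·4.01)] = 1.000·ln(8.358/6.208) = 0.2973 mol·L⁻¹.

0.297 mol·L⁻¹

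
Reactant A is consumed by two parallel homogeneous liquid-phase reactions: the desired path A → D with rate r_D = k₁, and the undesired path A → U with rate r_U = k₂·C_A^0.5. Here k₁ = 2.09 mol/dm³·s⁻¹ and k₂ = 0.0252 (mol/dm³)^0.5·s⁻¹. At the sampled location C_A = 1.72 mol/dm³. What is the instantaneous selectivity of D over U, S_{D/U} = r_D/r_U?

S_{D/U} = r_D/r_U = (k₁)/(k₂·C_A^0.5) = (k₁/k₂)·C_A^-0.5.
= (2.09) / (0.0252×1.720^0.5) = 2.090/0.03305 = 63.2.

63.2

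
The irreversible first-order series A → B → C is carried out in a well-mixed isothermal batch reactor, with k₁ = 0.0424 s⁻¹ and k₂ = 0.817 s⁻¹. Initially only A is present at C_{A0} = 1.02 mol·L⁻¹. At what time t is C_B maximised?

3.82 s

For first-order series the maximum of C_B occurs at t_opt = ln(k₂/k₁)/(k₂−k₁).
= ln(0.817/0.0424)/(0.817−0.0424) = ln(19.27)/0.7746 = 2.958/0.7746 = 3.82 s.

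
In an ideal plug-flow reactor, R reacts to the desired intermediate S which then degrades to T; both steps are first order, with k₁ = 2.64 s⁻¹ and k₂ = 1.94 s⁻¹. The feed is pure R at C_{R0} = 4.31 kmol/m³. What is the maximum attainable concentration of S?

1.84 kmol/m³

Evaluating C_S at τ_opt = ln(k₂/k₁)/(k₂−k₁) gives C_{S,max}/C_{R0} = (k₁/k₂)^[k₂/(k₂−k₁)].
= (2.64/1.94)^(1.94/(1.94−2.64)) = (1.361)^(-2.771) = 0.4258.
C_{S,max} = 0.4258×4.31 = 1.84 kmol/m³.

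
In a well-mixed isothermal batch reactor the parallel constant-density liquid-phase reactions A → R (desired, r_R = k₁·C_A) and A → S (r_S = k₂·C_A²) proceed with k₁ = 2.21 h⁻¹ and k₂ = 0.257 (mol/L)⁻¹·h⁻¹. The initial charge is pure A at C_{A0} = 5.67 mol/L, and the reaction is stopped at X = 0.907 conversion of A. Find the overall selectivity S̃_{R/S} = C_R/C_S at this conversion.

2.96

C_A = C_{A0}(1−X) = 0.5273 mol/L.
Along a PFR/batch, dC_R/dC_A = −r_R/(r_R+r_S) = −k₁/(k₁+k₂·C_A).
Integrating from C_{A0} to C_A: C_R = (2.21/0.257)·ln[(2.21+0.257·5.67)/(2.21+0.257·0.527)] = 8.599·ln(3.667/2.346) = 3.843 mol/L.
C_S = (C_{A0}−C_A)−C_R = 1.300 mol/L; S̃_{R/S} = 3.843/1.300 = 2.96.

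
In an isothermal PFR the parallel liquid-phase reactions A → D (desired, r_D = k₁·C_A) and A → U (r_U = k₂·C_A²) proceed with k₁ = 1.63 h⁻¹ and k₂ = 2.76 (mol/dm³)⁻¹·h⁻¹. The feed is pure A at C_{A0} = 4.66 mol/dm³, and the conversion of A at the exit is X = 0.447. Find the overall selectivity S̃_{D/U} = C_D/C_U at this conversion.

C_A = C_{A0}(1−X) = 2.577 mol/dm³.
Along a PFR/batch, dC_D/dC_A = −r_D/(r_D+r_U) = −k₁/(k₁+k₂·C_A).
Integrating from C_{A0} to C_A: C_D = (1.63/2.76)·ln[(1.63+2.76·4.66)/(1.63+2.76·2.58)] = 0.5906·ln(14.49/8.742) = 0.2985 mol/dm³.
C_U = (C_{A0}−C_A)−C_D = 1.785 mol/dm³; S̃_{D/U} = 0.2985/1.785 = 0.167.

0.167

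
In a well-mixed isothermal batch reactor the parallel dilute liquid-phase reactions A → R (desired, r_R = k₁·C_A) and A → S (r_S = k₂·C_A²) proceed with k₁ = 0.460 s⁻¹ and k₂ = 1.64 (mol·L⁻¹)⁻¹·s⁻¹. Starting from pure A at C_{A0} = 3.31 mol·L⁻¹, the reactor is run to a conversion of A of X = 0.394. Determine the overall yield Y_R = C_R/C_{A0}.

0.0382

C_A = C_{A0}(1−X) = 2.006 mol·L⁻¹.
Along a PFR/batch, dC_R/dC_A = −r_R/(r_R+r_S) = −k₁/(k₁+k₂·C_A).
Integrating from C_{A0} to C_A: C_R = (0.460/1.64)·ln[(0.460+1.64·3.31)/(0.460+1.64·2.01)] = 0.2805·ln(5.888/3.750) = 0.1266 mol·L⁻¹.
Y_R = C_R/C_{A0} = 0.1266/3.31 = 0.0382.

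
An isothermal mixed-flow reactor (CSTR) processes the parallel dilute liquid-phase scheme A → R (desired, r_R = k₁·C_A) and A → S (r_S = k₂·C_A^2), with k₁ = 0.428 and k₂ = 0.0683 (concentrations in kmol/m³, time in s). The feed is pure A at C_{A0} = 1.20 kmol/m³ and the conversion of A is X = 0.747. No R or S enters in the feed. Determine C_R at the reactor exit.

Exit C_A = C_{A0}(1−X) = 1.20×0.253 = 0.3036 kmol/m³.
Rates in a CSTR are evaluated at the outlet concentration: r_R = 0.428×0.3036 = 0.1299, r_S = 0.0683×0.3036^2 = 0.006295.
Fraction of consumed A going to R: r_R/(r_R+r_S) = 0.9538.
C_R = 0.9538·C_{A0}·X = 0.9538×1.20×0.747 = 0.855 kmol/m³.

0.855 kmol/m³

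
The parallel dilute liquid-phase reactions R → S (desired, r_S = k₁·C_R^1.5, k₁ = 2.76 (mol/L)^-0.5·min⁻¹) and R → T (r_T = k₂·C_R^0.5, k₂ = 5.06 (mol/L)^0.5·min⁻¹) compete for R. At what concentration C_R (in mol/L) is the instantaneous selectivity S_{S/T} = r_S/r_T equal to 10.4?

19.1 mol/L

S_{S/T} = (k₁/k₂)·C_R ⇒ C_R = S·k₂/k₁.
= 10.4×5.06/2.76 = 19.1 mol/L.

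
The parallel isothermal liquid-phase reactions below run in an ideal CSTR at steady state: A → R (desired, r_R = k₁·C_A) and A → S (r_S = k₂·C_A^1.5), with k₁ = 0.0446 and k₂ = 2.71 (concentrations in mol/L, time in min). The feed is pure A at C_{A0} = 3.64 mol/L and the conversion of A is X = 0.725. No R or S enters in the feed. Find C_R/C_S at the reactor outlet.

0.0164

Exit C_A = C_{A0}(1−X) = 3.64×0.275 = 1.001 mol/L.
A CSTR operates uniformly at the exit composition, giving r_R = 0.04464 and r_S = 2.714 (each k·C_A^n at C_A = 1.001).
Overall selectivity = C_R/C_S = r_Rτ/(r_Sτ) = r_R/r_S = 0.0164.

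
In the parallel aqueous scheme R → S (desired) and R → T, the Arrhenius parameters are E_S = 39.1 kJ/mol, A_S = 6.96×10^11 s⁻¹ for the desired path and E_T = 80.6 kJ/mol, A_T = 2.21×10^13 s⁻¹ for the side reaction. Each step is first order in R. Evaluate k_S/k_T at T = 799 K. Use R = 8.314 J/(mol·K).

k_S/k_T = (A_S/A_T)·exp[−(E_S−E_T)/(RT)] = (A_S/A_T)·exp[(E_T−E_S)/(RT)].
(E_T−E_S)/(RT) = (80.6−39.1)×10³/(8.314×799) = 41500/6643 = 6.247.
k_S/k_T = (6.96×10^11/2.21×10^13)·exp(6.247) = 0.03149 × 516.6 = 16.3.

16.3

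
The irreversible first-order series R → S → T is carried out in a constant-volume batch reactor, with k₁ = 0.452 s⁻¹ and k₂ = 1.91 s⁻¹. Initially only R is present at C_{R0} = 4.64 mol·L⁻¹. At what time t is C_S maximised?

0.988 s

Setting dC_S/dt = 0 gives t_opt = ln(k₂/k₁)/(k₂−k₁).
= ln(1.91/0.452)/(1.91−0.452) = ln(4.226)/1.458 = 1.441/1.458 = 0.988 s.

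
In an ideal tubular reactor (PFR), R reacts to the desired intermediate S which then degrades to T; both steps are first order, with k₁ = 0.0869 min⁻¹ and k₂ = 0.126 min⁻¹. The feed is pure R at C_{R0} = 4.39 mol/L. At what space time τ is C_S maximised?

9.50 min

The intermediate peaks when r₁ = r₂, i.e. k₁e^(−k₁τ) = k₂e^(−k₂τ), giving τ_opt = ln(k₂/k₁)/(k₂−k₁).
= ln(0.126/0.0869)/(0.126−0.0869) = ln(1.450)/0.03910 = 0.3715/0.03910 = 9.50 min.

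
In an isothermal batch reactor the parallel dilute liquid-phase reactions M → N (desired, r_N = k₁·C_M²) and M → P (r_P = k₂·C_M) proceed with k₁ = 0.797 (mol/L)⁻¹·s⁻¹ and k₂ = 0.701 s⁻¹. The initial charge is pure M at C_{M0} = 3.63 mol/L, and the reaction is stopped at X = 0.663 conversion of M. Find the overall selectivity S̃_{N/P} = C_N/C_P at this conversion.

C_M = C_{M0}(1−X) = 1.223 mol/L.
Along a PFR/batch, dC_P/dC_M = −r_P/(r_N+r_P) = −k₂/(k₂+k₁·C_M).
Integrating from C_{M0} to C_M: C_P = (0.701/0.797)·ln[(0.701+0.797·3.63)/(0.701+0.797·1.22)] = 0.8795·ln(3.594/1.676) = 0.6710 mol/L.
Then C_N = (C_{M0}−C_M) − C_P = 2.407 − 0.6710 = 1.736 mol/L.
S̃_{N/P} = C_N/C_P = 1.736/0.6710 = 2.59.

2.59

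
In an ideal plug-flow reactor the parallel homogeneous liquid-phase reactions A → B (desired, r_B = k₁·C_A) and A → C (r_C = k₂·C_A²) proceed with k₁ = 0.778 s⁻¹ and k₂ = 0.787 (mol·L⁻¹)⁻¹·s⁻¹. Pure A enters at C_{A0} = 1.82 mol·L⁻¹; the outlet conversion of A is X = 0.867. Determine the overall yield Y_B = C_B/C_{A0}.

C_A = C_{A0}(1−X) = 0.2421 mol·L⁻¹.
Along a PFR/batch, dC_B/dC_A = −r_B/(r_B+r_C) = −k₁/(k₁+k₂·C_A).
Integrating from C_{A0} to C_A: C_B = (0.778/0.787)·ln[(0.778+0.787·1.82)/(0.778+0.787·0.242)] = 0.9886·ln(2.210/0.9685) = 0.8157 mol·L⁻¹.
Y_B = C_B/C_{A0} = 0.8157/1.82 = 0.448.

0.448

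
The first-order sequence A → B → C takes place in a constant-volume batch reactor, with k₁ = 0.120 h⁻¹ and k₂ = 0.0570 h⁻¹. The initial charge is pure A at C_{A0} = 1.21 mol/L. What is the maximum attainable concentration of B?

0.617 mol/L

Evaluating C_B at t_opt = ln(k₂/k₁)/(k₂−k₁) gives C_{B,max}/C_{A0} = (k₁/k₂)^[k₂/(k₂−k₁)].
= (0.120/0.0570)^(0.0570/(0.0570−0.120)) = (2.105)^(-0.9048) = 0.5099.
C_{B,max} = 0.5099×1.21 = 0.617 mol/L.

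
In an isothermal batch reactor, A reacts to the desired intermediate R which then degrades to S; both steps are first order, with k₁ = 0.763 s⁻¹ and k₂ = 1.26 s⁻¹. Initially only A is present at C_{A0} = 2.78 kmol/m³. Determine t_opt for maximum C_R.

Setting dC_R/dt = 0 gives t_opt = ln(k₂/k₁)/(k₂−k₁).
= ln(1.26/0.763)/(1.26−0.763) = ln(1.651)/0.4970 = 0.5016/0.4970 = 1.01 s.

1.01 s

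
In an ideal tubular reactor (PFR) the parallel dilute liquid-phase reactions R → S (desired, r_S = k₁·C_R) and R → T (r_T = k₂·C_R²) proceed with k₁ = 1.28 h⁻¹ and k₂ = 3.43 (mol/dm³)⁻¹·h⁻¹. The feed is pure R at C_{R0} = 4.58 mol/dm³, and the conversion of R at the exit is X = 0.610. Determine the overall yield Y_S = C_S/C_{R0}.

0.0676

C_R = C_{R0}(1−X) = 1.786 mol/dm³.
Along a PFR/batch, dC_S/dC_R = −r_S/(r_S+r_T) = −k₁/(k₁+k₂·C_R).
Integrating from C_{R0} to C_R: C_S = (1.28/3.43)·ln[(1.28+3.43·4.58)/(1.28+3.43·1.79)] = 0.3732·ln(16.99/7.407) = 0.3098 mol/dm³.
Y_S = C_S/C_{R0} = 0.3098/4.58 = 0.0676.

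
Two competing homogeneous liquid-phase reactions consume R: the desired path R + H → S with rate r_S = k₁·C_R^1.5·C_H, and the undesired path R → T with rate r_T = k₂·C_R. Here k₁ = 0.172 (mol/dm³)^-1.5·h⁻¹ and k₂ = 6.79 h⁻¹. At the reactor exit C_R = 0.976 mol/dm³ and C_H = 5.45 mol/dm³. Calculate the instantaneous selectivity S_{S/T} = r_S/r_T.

S_{S/T} = r_S/r_T = (k₁·C_R^1.5·C_H)/(k₂·C_R) = (k₁/k₂)·C_R^0.5·C_H.
= (0.172×0.9760^1.5×5.450) / (6.79×0.9760) = 0.9039/6.627 = 0.136.

0.136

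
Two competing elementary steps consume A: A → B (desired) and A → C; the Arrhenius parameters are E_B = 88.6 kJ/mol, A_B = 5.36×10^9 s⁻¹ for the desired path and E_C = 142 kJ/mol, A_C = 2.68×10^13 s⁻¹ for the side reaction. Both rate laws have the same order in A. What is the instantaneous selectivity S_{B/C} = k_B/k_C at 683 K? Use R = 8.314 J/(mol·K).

2.43

With equal orders, S_{B/C} = k_B/k_C = (A_B/A_C)·exp[(E_C−E_B)/(RT)].
(E_C−E_B)/(RT) = (142−88.6)×10³/(8.314×683) = 53400/5678 = 9.404.
k_B/k_C = (5.36×10^9/2.68×10^13)·exp(9.404) = 2.000×10^-4 × 12136 = 2.43.
Since E_B < E_C, lowering the temperature improves selectivity toward B.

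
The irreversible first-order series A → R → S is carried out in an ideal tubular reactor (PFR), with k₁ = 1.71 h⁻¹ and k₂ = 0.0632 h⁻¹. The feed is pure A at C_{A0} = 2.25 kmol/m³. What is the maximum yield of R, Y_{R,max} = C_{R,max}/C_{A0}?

For a first-order series the maximum intermediate yield is C_{R,max}/C_{A0} = (k₁/k₂)^[k₂/(k₂−k₁)].
= (1.71/0.0632)^(0.0632/(0.0632−1.71)) = (27.06)^(-0.03838) = 0.8811.

0.881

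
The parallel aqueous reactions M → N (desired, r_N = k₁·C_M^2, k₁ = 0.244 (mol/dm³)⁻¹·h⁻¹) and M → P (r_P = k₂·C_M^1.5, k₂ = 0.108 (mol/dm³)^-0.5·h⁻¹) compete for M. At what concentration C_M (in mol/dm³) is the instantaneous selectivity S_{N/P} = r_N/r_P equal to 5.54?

6.01 mol/dm³

S_{N/P} = (k₁/k₂)·C_M^0.5 ⇒ C_M = (S·k₂/k₁)^(2).
= (5.54×0.108/0.244)^(2) = (2.452)^(2) = 6.01 mol/dm³.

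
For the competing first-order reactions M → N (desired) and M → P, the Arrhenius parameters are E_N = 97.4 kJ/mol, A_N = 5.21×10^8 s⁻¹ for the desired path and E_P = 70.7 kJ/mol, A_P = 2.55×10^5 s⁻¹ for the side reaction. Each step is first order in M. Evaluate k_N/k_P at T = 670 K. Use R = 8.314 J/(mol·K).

16.9

k_N/k_P = (A_N/A_P)·exp[−(E_N−E_P)/(RT)] = (A_N/A_P)·exp[(E_P−E_N)/(RT)].
(E_P−E_N)/(RT) = (70.7−97.4)×10³/(8.314×670) = -26700/5570 = -4.793.
k_N/k_P = (5.21×10^8/2.55×10^5)·exp(-4.793) = 2043 × 0.008286 = 16.9.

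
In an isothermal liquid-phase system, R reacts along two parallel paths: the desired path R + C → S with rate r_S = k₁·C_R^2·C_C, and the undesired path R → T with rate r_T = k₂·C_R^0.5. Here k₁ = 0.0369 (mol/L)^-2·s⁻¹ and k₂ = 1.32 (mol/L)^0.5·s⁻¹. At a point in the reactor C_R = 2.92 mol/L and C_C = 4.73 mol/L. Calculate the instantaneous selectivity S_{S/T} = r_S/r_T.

0.660

S_{S/T} = r_S/r_T = (k₁·C_R^2·C_C)/(k₂·C_R^0.5) = (k₁/k₂)·C_R^1.5·C_C.
= (0.0369×2.920^2×4.730) / (1.32×2.920^0.5) = 1.488/2.256 = 0.660.
Since the desired path is higher order in R, keeping C_R high (PFR or concentrated feed) favours S.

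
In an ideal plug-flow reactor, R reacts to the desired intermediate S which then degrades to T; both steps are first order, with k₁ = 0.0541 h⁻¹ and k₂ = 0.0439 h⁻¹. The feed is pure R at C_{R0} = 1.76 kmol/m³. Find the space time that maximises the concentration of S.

20.5 h

For first-order series the maximum of C_S occurs at τ_opt = ln(k₂/k₁)/(k₂−k₁).
= ln(0.0439/0.0541)/(0.0439−0.0541) = ln(0.8115)/-0.01020 = -0.2089/-0.01020 = 20.5 h.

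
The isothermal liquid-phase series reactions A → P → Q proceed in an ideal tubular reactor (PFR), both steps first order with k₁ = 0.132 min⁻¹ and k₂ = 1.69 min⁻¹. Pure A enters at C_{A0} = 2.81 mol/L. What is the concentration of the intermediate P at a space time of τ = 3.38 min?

Solving the coupled first-order balances gives C_P(τ) = [k₁/(k₂−k₁)]·C_{A0}·(e^(−k₁τ) − e^(−k₂τ)).
e^(−k₁τ) = e^(−0.132×3.38) = e^(−0.4462) = 0.6401; e^(−k₂τ) = e^(−5.712) = 0.003305.
C_P = 0.132×2.81/(1.69−0.132) × (0.6401−0.003305) = 0.2381×0.6368 = 0.1516 mol/L.

0.152 mol/L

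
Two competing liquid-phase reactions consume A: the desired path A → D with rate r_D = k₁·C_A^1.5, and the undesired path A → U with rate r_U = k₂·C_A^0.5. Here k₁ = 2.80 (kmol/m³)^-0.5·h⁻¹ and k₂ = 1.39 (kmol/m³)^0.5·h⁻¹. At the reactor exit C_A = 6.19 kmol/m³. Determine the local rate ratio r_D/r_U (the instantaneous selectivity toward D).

S_{D/U} = r_D/r_U = (k₁·C_A^1.5)/(k₂·C_A^0.5) = (k₁/k₂)·C_A.
= (2.80×6.190^1.5) / (1.39×6.190^0.5) = 43.12/3.458 = 12.5.

12.5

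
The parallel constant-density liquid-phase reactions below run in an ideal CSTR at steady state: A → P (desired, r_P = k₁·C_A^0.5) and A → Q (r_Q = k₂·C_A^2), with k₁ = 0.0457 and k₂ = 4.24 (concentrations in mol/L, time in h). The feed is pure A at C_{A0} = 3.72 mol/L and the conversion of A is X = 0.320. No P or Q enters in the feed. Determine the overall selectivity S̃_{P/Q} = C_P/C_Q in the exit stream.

Exit C_A = C_{A0}(1−X) = 3.72×0.680 = 2.530 mol/L.
Rates in a CSTR are evaluated at the outlet concentration: r_P = 0.0457×2.530^0.5 = 0.07268, r_Q = 4.24×2.530^2 = 27.13.
Overall selectivity = C_P/C_Q = r_Pτ/(r_Qτ) = r_P/r_Q = 0.00268.

0.00268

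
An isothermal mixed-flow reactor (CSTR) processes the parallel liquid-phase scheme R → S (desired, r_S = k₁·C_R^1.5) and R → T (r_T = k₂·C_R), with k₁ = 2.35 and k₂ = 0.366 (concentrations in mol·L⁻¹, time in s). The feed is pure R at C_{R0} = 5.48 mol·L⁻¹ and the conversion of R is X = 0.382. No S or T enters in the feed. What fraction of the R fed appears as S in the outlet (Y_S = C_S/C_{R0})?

0.352

Exit C_R = C_{R0}(1−X) = 5.48×0.618 = 3.387 mol·L⁻¹.
Rates in a CSTR are evaluated at the outlet concentration: r_S = 2.35×3.387^1.5 = 14.65, r_T = 0.366×3.387 = 1.240.
Fraction of consumed R going to S: r_S/(r_S+r_T) = 0.9220.
C_S = 0.9220·C_{R0}·X = 0.9220×5.48×0.382 = 1.93 mol·L⁻¹; Y_S = C_S/C_{R0} = 0.352.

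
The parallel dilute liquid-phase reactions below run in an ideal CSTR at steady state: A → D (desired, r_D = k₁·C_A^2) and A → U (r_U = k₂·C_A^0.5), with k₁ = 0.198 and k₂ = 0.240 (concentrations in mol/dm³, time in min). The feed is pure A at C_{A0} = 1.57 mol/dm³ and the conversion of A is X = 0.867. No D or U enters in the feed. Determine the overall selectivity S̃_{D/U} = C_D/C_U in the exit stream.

0.0787

Exit C_A = C_{A0}(1−X) = 1.57×0.133 = 0.2088 mol/dm³.
A CSTR operates uniformly at the exit composition, giving r_D = 0.008633 and r_U = 0.1097 (each k·C_A^n at C_A = 0.2088).
Overall selectivity = C_D/C_U = r_Dτ/(r_Uτ) = r_D/r_U = 0.0787.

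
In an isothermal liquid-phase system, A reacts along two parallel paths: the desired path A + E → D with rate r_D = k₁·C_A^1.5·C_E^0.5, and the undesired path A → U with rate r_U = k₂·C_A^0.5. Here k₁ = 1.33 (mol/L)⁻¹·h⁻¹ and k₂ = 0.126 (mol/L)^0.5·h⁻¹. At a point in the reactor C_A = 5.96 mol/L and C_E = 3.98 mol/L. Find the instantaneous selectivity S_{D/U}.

S_{D/U} = r_D/r_U = (k₁·C_A^1.5·C_E^0.5)/(k₂·C_A^0.5) = (k₁/k₂)·C_A·C_E^0.5.
= (1.33×5.960^1.5×3.980^0.5) / (0.126×5.960^0.5) = 38.61/0.3076 = 126.

126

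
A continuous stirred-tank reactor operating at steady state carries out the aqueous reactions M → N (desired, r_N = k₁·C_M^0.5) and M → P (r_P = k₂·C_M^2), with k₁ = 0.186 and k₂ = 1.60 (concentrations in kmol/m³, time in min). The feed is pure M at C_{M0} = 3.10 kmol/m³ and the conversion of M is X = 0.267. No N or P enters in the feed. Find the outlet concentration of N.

0.0272 kmol/m³

Exit C_M = C_{M0}(1−X) = 3.10×0.733 = 2.272 kmol/m³.
A CSTR operates uniformly at the exit composition, giving r_N = 0.2804 and r_P = 8.261 (each k·C_M^n at C_M = 2.272).
Fraction of consumed M going to N: r_N/(r_N+r_P) = 0.03282.
C_N = 0.03282·C_{M0}·X = 0.03282×3.10×0.267 = 0.0272 kmol/m³.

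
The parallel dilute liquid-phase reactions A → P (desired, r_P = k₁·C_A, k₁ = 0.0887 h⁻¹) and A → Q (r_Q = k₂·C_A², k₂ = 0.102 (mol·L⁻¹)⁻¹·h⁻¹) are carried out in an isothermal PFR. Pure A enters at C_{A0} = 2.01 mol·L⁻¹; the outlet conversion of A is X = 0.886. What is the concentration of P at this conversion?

C_A = C_{A0}(1−X) = 0.2291 mol·L⁻¹.
Along a PFR/batch, dC_P/dC_A = −r_P/(r_P+r_Q) = −k₁/(k₁+k₂·C_A).
Integrating from C_{A0} to C_A: C_P = (0.0887/0.102)·ln[(0.0887+0.102·2.01)/(0.0887+0.102·0.229)] = 0.8696·ln(0.2937/0.1121) = 0.8379 mol·L⁻¹.

0.838 mol·L⁻¹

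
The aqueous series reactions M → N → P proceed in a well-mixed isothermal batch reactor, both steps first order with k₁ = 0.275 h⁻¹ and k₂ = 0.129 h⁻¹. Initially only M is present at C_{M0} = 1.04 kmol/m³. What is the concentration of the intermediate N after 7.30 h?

0.501 kmol/m³

For first-order series with pure M initially, C_N(t) = k₁C_{M0}/(k₂−k₁)·(e^(−k₁t) − e^(−k₂t)).
e^(−k₁t) = e^(−0.275×7.30) = e^(−2.008) = 0.1343; e^(−k₂t) = e^(−0.9417) = 0.3900.
C_N = 0.275×1.04/(0.129−0.275) × (0.1343−0.3900) = (-1.959)×(-0.2556) = 0.5008 kmol/m³.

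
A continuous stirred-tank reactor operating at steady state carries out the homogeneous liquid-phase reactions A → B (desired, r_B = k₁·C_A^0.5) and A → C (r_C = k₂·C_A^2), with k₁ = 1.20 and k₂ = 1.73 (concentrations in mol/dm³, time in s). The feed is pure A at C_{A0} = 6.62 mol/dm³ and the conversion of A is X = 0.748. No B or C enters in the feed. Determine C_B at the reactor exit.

1.21 mol/dm³

Exit C_A = C_{A0}(1−X) = 6.62×0.252 = 1.668 mol/dm³.
Rates in a CSTR are evaluated at the outlet concentration: r_B = 1.20×1.668^0.5 = 1.550, r_C = 1.73×1.668^2 = 4.815.
Fraction of consumed A going to B: r_B/(r_B+r_C) = 0.2435.
C_B = 0.2435·C_{A0}·X = 0.2435×6.62×0.748 = 1.21 mol/dm³.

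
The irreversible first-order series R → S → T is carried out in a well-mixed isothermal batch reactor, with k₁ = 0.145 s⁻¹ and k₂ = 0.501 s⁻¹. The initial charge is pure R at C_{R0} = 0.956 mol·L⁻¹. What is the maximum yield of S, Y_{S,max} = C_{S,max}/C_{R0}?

0.175

Evaluating C_S at t_opt = ln(k₂/k₁)/(k₂−k₁) gives C_{S,max}/C_{R0} = (k₁/k₂)^[k₂/(k₂−k₁)].
= (0.145/0.501)^(0.501/(0.501−0.145)) = (0.2894)^(1.407) = 0.1747.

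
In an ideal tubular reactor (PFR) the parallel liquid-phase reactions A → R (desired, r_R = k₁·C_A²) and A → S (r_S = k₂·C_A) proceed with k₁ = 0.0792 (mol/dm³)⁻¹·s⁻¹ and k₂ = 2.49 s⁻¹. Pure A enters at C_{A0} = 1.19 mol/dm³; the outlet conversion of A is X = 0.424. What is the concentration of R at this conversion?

C_A = C_{A0}(1−X) = 0.6854 mol/dm³.
Along a PFR/batch, dC_S/dC_A = −r_S/(r_R+r_S) = −k₂/(k₂+k₁·C_A).
Integrating from C_{A0} to C_A: C_S = (2.49/0.0792)·ln[(2.49+0.0792·1.19)/(2.49+0.0792·0.685)] = 31.44·ln(2.584/2.544) = 0.4900 mol/dm³.
Then C_R = (C_{A0}−C_A) − C_S = 0.5046 − 0.4900 = 0.01460 mol/dm³.

0.0146 mol/dm³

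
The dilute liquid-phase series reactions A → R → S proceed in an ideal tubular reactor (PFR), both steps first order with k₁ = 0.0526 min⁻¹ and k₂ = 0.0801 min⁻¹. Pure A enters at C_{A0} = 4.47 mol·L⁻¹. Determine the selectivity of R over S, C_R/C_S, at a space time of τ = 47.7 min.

The intermediate concentration in a first-order A→B→C sequence is C_R = k₁C_{A0}(e^(−k₁τ) − e^(−k₂τ))/(k₂−k₁).
e^(−k₁τ) = e^(−0.0526×47.7) = e^(−2.509) = 0.08135; e^(−k₂τ) = e^(−3.821) = 0.02191.
C_R = 0.0526×4.47/(0.0801−0.0526) × (0.08135−0.02191) = 8.550×0.05944 = 0.5082 mol·L⁻¹.
C_A = C_{A0}e^(−k₁τ) = 0.3636 mol·L⁻¹, so C_S = C_{A0}−C_A−C_R = 3.598 mol·L⁻¹; C_R/C_S = 0.141.

0.141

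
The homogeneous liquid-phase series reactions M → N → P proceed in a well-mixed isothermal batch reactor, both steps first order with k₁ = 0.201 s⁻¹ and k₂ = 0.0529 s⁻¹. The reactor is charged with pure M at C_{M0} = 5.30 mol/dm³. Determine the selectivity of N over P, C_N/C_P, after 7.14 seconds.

Solving the coupled first-order balances gives C_N(t) = [k₁/(k₂−k₁)]·C_{M0}·(e^(−k₁t) − e^(−k₂t)).
e^(−k₁t) = e^(−0.201×7.14) = e^(−1.435) = 0.2381; e^(−k₂t) = e^(−0.3777) = 0.6854.
C_N = 0.201×5.30/(0.0529−0.201) × (0.2381−0.6854) = (-7.193)×(-0.4473) = 3.218 mol/dm³.
C_M = C_{M0}e^(−k₁t) = 1.262 mol/dm³, so C_P = C_{M0}−C_M−C_N = 0.8203 mol/dm³; C_N/C_P = 3.92.

3.92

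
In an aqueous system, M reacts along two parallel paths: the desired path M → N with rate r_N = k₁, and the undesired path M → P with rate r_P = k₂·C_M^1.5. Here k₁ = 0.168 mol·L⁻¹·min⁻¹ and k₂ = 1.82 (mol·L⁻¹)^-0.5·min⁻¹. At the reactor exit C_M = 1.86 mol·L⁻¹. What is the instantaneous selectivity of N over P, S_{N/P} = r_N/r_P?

0.0364

S_{N/P} = r_N/r_P = (k₁)/(k₂·C_M^1.5) = (k₁/k₂)·C_M^-1.5.
= (0.168) / (1.82×1.860^1.5) = 0.1680/4.617 = 0.0364.
The undesired path is higher order in M, so low C_M (CSTR or dilute feed) favours N.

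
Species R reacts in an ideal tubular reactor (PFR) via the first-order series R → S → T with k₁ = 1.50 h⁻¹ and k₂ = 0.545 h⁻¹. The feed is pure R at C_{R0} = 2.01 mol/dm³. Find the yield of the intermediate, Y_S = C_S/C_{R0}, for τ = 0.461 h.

0.435

The intermediate concentration in a first-order A→B→C sequence is C_S = k₁C_{R0}(e^(−k₁τ) − e^(−k₂τ))/(k₂−k₁).
e^(−k₁τ) = e^(−1.50×0.461) = e^(−0.6915) = 0.5008; e^(−k₂τ) = e^(−0.2512) = 0.7778.
C_S = 1.50×2.01/(0.545−1.50) × (0.5008−0.7778) = (-3.157)×(-0.2770) = 0.8745 mol/dm³.
Y_S = C_S/C_{R0} = 0.8745/2.01 = 0.435.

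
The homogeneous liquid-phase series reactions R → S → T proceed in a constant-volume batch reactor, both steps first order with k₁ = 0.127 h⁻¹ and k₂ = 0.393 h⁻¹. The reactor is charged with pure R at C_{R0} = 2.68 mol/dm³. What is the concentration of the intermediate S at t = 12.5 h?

0.252 mol/dm³

For first-order series with pure R initially, C_S(t) = k₁C_{R0}/(k₂−k₁)·(e^(−k₁t) − e^(−k₂t)).
e^(−k₁t) = e^(−0.127×12.5) = e^(−1.587) = 0.2044; e^(−k₂t) = e^(−4.913) = 0.007354.
C_S = 0.127×2.68/(0.393−0.127) × (0.2044−0.007354) = 1.280×0.1971 = 0.2522 mol/dm³.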